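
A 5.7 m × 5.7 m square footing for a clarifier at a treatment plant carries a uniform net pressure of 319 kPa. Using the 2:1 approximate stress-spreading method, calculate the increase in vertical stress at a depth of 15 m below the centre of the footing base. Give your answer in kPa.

Δσ_z ≈ 24.2 kPa

By the 2:1 method the load spreads at 1 horizontal : 2 vertical, so at depth z the loaded area has grown by z in each plan dimension:
Δσ = qBL/((B+z)(L+z)) = 319×5.7×5.7/((5.7+15)(5.7+15)) = 24.188 kPa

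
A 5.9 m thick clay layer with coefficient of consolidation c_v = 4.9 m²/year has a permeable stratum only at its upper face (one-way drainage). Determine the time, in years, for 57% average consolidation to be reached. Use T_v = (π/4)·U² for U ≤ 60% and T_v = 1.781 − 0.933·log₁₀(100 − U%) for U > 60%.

Drainage path length: H_d = H = 5.9 m (single drainage).
U ≤ 60%: T_v = (π/4)·U² = (π/4)×0.57² = 0.25518.
t = T_v·H_d²/c_v = 0.25518×5.9²/4.9 = 1.813 years.

t ≈ 1.81 years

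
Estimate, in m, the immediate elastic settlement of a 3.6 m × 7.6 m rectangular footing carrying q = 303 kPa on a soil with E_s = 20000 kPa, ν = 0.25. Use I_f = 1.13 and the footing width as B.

S_e ≈ 0.0578 m

Immediate (elastic) settlement: S_e = q·B·(1−ν²)/E_s · I_f.
S_e = 303 × 3.6 × (1 − 0.25²) / 20000 × 1.13
    = 303 × 3.6 × 0.9375 / 20000 × 1.13
    = 0.05778 m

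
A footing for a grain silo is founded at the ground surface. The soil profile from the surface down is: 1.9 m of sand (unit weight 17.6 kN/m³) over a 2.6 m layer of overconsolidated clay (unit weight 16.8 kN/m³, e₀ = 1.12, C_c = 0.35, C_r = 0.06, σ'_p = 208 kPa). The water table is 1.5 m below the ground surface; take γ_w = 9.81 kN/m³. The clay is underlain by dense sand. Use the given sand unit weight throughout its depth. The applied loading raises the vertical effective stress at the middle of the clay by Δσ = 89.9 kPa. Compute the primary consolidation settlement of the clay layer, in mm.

S_c ≈ 38.4 mm

Mid-depth of clay below the ground surface: z = 1.9 + 2.6/2 = 3.2 m.
Total vertical stress at mid-clay: σ_v = 17.6×1.9 + 16.8×1.3 = 55.28 kPa.
Pore pressure: u = 9.81×(3.2 − 1.5) = 16.677 kPa.
Initial effective stress: σ'_0 = σ_v − u = 55.28 − 16.677 = 38.603 kPa.
Final effective stress: σ'_f = 38.603 + 89.9 = 128.5 kPa.
σ'_f = 128.5 ≤ σ'_p = 208 kPa, so the clay remains overconsolidated and only the recompression index applies:
S_c = C_r·H/(1+e₀)·log₁₀(σ'_f/σ'_0) = 0.06×2.6/2.12×log₁₀(128.5/38.603)
    = 0.073584 × 0.52228 = 0.03843 m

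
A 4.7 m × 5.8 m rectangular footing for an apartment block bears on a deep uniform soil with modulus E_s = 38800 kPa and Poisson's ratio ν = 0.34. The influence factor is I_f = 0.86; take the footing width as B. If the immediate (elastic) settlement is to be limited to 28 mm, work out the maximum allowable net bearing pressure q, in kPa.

S_e = q·B·(1−ν²)/E_s · I_f  ⇒  q = S_e·E_s / (B·(1−ν²)·I_f).
q = 0.028 × 38800 / (4.7 × 0.8844 × 0.86) = 303.9 kPa

q ≈ 304 kPa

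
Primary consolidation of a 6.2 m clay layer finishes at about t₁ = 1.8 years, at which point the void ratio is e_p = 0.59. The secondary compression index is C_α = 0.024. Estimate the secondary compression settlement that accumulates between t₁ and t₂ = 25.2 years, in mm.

Secondary compression: S_s = C_α·H/(1+e_p)·log₁₀(t₂/t₁)
S_s = 0.024×6.2/(1+0.59)×log₁₀(25.2/1.8)
    = 0.09358 × 1.146 = 0.1073 m

S_s ≈ 107 mm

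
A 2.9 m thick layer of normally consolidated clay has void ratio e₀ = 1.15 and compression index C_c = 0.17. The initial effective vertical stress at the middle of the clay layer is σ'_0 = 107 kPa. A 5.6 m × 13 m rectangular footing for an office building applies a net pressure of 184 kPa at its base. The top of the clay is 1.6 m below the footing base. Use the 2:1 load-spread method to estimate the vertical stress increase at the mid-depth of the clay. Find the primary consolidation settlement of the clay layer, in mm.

S_c ≈ 64 mm

Mid-depth of clay below the footing base: z = 1.6 + 2.9/2 = 3.05 m.
Stress increase at mid-clay by the 2:1 spreading method:
Δσ = qBL/((B+z)(L+z)) = 184×5.6×13/((5.6+3.05)(13+3.05)) = 96.485 kPa
Final effective stress: σ'_f = σ'_0 + Δσ = 107 + 96.485 = 203.49 kPa.
Normally consolidated clay, so the full stress increment lies on the virgin compression line:
S_c = C_c·H/(1+e₀)·log₁₀(σ'_f/σ'_0) = 0.17×2.9/(1+1.15)×log₁₀(203.49/107)
    = 0.2293 × 0.27916 = 0.06401 m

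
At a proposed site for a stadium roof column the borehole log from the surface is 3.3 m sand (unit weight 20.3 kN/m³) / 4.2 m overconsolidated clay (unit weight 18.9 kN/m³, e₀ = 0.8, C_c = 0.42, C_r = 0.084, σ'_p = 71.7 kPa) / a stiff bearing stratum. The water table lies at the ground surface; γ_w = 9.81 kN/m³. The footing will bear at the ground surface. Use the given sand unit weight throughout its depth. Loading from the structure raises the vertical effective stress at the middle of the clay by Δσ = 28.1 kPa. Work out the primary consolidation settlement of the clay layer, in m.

Mid-depth of clay below the ground surface: z = 3.3 + 4.2/2 = 5.4 m.
Total vertical stress at mid-clay: σ_v = 20.3×3.3 + 18.9×2.1 = 106.68 kPa.
Pore pressure: u = 9.81×(5.4 − 0) = 52.974 kPa.
Initial effective stress: σ'_0 = σ_v − u = 106.68 − 52.974 = 53.706 kPa.
Final effective stress: σ'_f = 53.706 + 28.1 = 81.806 kPa.
σ'_f = 81.806 > σ'_p = 71.7 kPa, so the stress path crosses the preconsolidation pressure — recompression up to σ'_p, then virgin compression beyond:
S_c = H/(1+e₀)·[C_r·log₁₀(σ'_p/σ'_0) + C_c·log₁₀(σ'_f/σ'_p)]
    = 4.2/1.8 × [0.084×log₁₀(71.7/53.706) + 0.42×log₁₀(81.806/71.7)]
    = 2.3333 × [0.010542 + 0.024052] = 0.08072 m

S_c ≈ 0.0807 m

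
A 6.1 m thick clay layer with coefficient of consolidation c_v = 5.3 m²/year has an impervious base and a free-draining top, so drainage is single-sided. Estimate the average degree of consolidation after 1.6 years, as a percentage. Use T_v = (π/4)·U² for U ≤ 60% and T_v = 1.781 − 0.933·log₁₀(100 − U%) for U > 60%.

U ≈ 53.9 %

Drainage path length: H_d = H = 6.1 m (single drainage).
T_v = c_v·t/H_d² = 5.3×1.6/6.1² = 0.2279.
T_v = 0.2279 corresponds to the U ≤ 60% branch:
U = √(4T_v/π) = 0.5387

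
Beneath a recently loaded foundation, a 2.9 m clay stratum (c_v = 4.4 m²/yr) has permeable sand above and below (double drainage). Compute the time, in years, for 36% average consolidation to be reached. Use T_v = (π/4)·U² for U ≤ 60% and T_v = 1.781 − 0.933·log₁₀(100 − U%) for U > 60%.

Drainage path length: H_d = H/2 = 1.45 m (double drainage).
U ≤ 60%: T_v = (π/4)·U² = (π/4)×0.36² = 0.10179.
t = T_v·H_d²/c_v = 0.10179×1.45²/4.4 = 0.04864 years.

t ≈ 0.0486 years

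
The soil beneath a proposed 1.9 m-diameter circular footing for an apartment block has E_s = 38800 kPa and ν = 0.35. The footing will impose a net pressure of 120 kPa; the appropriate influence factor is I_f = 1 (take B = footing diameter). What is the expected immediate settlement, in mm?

S_e ≈ 5.16 mm

Immediate (elastic) settlement: S_e = q·B·(1−ν²)/E_s · I_f.
S_e = 120 × 1.9 × (1 − 0.35²) / 38800 × 1
    = 120 × 1.9 × 0.8775 / 38800 × 1
    = 0.005156 m = 5.156 mm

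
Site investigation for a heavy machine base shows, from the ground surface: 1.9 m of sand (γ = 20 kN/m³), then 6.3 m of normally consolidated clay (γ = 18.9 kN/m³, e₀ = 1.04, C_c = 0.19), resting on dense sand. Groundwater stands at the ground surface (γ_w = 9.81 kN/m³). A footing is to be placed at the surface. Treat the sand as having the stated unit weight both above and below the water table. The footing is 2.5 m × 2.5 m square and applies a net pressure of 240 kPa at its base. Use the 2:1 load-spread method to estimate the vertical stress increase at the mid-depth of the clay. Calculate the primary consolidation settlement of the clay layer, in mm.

Mid-depth of clay below the ground surface: z = 1.9 + 6.3/2 = 5.05 m.
Total vertical stress at mid-clay: σ_v = 20×1.9 + 18.9×3.15 = 97.535 kPa.
Pore pressure: u = 9.81×(5.05 − 0) = 49.541 kPa.
Initial effective stress: σ'_0 = σ_v − u = 97.535 − 49.541 = 47.994 kPa.
Stress increase at mid-clay by the 2:1 spreading method:
Δσ = qBL/((B+z)(L+z)) = 240×2.5×2.5/((2.5+5.05)(2.5+5.05)) = 26.315 kPa
Final effective stress: σ'_f = σ'_0 + Δσ = 47.994 + 26.315 = 74.309 kPa.
Normally consolidated clay, so the full stress increment lies on the virgin compression line:
S_c = C_c·H/(1+e₀)·log₁₀(σ'_f/σ'_0) = 0.19×6.3/(1+1.04)×log₁₀(74.309/47.994)
    = 0.58676 × 0.18985 = 0.1114 m

S_c ≈ 111 mm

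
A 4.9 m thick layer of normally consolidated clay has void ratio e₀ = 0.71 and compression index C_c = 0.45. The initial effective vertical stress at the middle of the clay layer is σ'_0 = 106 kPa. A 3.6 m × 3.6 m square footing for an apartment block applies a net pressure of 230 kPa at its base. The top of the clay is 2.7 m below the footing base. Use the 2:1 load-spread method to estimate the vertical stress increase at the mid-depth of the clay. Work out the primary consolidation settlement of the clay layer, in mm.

S_c ≈ 175 mm

Mid-depth of clay below the footing base: z = 2.7 + 4.9/2 = 5.15 m.
Stress increase at mid-clay by the 2:1 spreading method:
Δσ = qBL/((B+z)(L+z)) = 230×3.6×3.6/((3.6+5.15)(3.6+5.15)) = 38.933 kPa
Final effective stress: σ'_f = σ'_0 + Δσ = 106 + 38.933 = 144.93 kPa.
Normally consolidated clay, so the full stress increment lies on the virgin compression line:
S_c = C_c·H/(1+e₀)·log₁₀(σ'_f/σ'_0) = 0.45×4.9/(1+0.71)×log₁₀(144.93/106)
    = 1.2895 × 0.13585 = 0.1752 m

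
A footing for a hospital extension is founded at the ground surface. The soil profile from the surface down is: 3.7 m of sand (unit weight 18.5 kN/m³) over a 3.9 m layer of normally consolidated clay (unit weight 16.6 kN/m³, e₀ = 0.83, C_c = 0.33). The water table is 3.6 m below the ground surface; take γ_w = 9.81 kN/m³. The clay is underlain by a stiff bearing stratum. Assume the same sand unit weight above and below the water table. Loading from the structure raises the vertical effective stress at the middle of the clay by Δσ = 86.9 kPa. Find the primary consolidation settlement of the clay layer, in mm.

Mid-depth of clay below the ground surface: z = 3.7 + 3.9/2 = 5.65 m.
Total vertical stress at mid-clay: σ_v = 18.5×3.7 + 16.6×1.95 = 100.82 kPa.
Pore pressure: u = 9.81×(5.65 − 3.6) = 20.11 kPa.
Initial effective stress: σ'_0 = σ_v − u = 100.82 − 20.11 = 80.71 kPa.
Final effective stress: σ'_f = σ'_0 + Δσ = 80.71 + 86.9 = 167.61 kPa.
Normally consolidated clay, so the full stress increment lies on the virgin compression line:
S_c = C_c·H/(1+e₀)·log₁₀(σ'_f/σ'_0) = 0.33×3.9/(1+0.83)×log₁₀(167.61/80.71)
    = 0.70328 × 0.31737 = 0.2232 m

S_c ≈ 223 mm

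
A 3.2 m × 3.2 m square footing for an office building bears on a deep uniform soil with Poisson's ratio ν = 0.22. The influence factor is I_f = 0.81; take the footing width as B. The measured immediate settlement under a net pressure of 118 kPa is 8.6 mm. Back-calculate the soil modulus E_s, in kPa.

E_s ≈ 33800 kPa

S_e = q·B·(1−ν²)/E_s · I_f  ⇒  E_s = q·B·(1−ν²)·I_f / S_e.
E_s = 118 × 3.2 × 0.9516 × 0.81 / 0.0086 = 33840 kPa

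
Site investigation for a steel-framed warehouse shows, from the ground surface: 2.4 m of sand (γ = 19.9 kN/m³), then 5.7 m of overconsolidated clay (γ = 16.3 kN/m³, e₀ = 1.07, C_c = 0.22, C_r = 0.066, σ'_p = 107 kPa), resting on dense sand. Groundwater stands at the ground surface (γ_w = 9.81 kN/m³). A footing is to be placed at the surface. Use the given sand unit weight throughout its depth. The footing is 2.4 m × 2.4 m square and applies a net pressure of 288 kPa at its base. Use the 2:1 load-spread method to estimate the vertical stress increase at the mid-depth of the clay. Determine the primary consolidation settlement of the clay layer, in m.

Mid-depth of clay below the ground surface: z = 2.4 + 5.7/2 = 5.25 m.
Total vertical stress at mid-clay: σ_v = 19.9×2.4 + 16.3×2.85 = 94.215 kPa.
Pore pressure: u = 9.81×(5.25 − 0) = 51.503 kPa.
Initial effective stress: σ'_0 = σ_v − u = 94.215 − 51.503 = 42.712 kPa.
Stress increase at mid-clay by the 2:1 spreading method:
Δσ = qBL/((B+z)(L+z)) = 288×2.4×2.4/((2.4+5.25)(2.4+5.25)) = 28.346 kPa
Final effective stress: σ'_f = 42.712 + 28.346 = 71.058 kPa.
σ'_f = 71.058 ≤ σ'_p = 107 kPa, so the clay remains overconsolidated and only the recompression index applies:
S_c = C_r·H/(1+e₀)·log₁₀(σ'_f/σ'_0) = 0.066×5.7/2.07×log₁₀(71.058/42.712)
    = 0.18174 × 0.22106 = 0.04017 m

S_c ≈ 0.0402 m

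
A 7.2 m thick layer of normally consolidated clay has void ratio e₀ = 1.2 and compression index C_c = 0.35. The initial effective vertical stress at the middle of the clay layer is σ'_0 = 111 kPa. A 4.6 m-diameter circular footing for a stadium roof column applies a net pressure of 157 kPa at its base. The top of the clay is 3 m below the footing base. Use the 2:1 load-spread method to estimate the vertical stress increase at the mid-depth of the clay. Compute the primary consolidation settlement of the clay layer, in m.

Mid-depth of clay below the footing base: z = 3 + 7.2/2 = 6.6 m.
Stress increase at mid-clay by the 2:1 spreading method:
Δσ ≈ qD²/(D+z)² = 157×4.6²/(4.6+6.6)² = 26.484 kPa
Final effective stress: σ'_f = σ'_0 + Δσ = 111 + 26.484 = 137.48 kPa.
Normally consolidated clay, so the full stress increment lies on the virgin compression line:
S_c = C_c·H/(1+e₀)·log₁₀(σ'_f/σ'_0) = 0.35×7.2/(1+1.2)×log₁₀(137.48/111)
    = 1.1455 × 0.092917 = 0.1064 m

S_c ≈ 0.106 m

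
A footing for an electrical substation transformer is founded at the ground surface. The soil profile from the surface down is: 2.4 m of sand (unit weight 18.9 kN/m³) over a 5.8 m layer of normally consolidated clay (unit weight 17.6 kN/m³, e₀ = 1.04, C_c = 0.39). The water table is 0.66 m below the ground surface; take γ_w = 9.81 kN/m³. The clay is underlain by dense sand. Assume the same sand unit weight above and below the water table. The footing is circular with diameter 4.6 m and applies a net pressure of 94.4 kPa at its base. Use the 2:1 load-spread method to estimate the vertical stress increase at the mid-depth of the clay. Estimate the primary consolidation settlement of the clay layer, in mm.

S_c ≈ 162 mm

Mid-depth of clay below the ground surface: z = 2.4 + 5.8/2 = 5.3 m.
Total vertical stress at mid-clay: σ_v = 18.9×2.4 + 17.6×2.9 = 96.4 kPa.
Pore pressure: u = 9.81×(5.3 − 0.66) = 45.518 kPa.
Initial effective stress: σ'_0 = σ_v − u = 96.4 − 45.518 = 50.882 kPa.
Stress increase at mid-clay by the 2:1 spreading method:
Δσ ≈ qD²/(D+z)² = 94.4×4.6²/(4.6+5.3)² = 20.381 kPa
Final effective stress: σ'_f = σ'_0 + Δσ = 50.882 + 20.381 = 71.263 kPa.
Normally consolidated clay, so the full stress increment lies on the virgin compression line:
S_c = C_c·H/(1+e₀)·log₁₀(σ'_f/σ'_0) = 0.39×5.8/(1+1.04)×log₁₀(71.263/50.882)
    = 1.1088 × 0.1463 = 0.1622 m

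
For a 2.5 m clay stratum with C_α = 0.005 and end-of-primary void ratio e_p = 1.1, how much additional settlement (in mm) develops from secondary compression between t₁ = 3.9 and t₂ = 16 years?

S_s ≈ 3.65 mm

Secondary compression: S_s = C_α·H/(1+e_p)·log₁₀(t₂/t₁)
S_s = 0.005×2.5/(1+1.1)×log₁₀(16/3.9)
    = 0.005952 × 0.6131 = 0.003649 m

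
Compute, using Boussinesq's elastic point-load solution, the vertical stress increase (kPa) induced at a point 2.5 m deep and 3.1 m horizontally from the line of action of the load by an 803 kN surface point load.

Boussinesq vertical stress below a point load on an elastic half-space:
Δσ_z = 3P/(2πz²) · [1 + (r/z)²]^(−5/2)
r/z = 3.1/2.5 = 1.24; [1+(r/z)²]^(−5/2) = 0.097486.
Δσ_z = 3×803/(2π×2.5²) × 0.097486 = 61.345 × 0.097486 = 5.98 kPa

Δσ_z ≈ 5.98 kPa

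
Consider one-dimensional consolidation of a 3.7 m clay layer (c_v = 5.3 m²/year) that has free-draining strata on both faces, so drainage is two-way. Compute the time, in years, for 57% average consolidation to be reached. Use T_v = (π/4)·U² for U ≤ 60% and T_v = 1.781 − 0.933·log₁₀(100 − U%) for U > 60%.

Drainage path length: H_d = H/2 = 1.85 m (double drainage).
U ≤ 60%: T_v = (π/4)·U² = (π/4)×0.57² = 0.25518.
t = T_v·H_d²/c_v = 0.25518×1.85²/5.3 = 0.1648 years.

t ≈ 0.165 years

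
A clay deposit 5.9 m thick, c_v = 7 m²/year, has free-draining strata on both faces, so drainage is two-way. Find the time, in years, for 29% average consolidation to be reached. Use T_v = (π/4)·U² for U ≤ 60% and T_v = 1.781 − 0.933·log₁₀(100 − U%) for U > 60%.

Drainage path length: H_d = H/2 = 2.95 m (double drainage).
U ≤ 60%: T_v = (π/4)·U² = (π/4)×0.29² = 0.066052.
t = T_v·H_d²/c_v = 0.066052×2.95²/7 = 0.08212 years.

t ≈ 0.0821 years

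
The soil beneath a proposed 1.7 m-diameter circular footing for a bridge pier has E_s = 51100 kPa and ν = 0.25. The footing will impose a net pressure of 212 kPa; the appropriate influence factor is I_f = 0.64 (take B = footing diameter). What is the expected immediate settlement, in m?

Immediate (elastic) settlement: S_e = q·B·(1−ν²)/E_s · I_f.
S_e = 212 × 1.7 × (1 − 0.25²) / 51100 × 0.64
    = 212 × 1.7 × 0.9375 / 51100 × 0.64
    = 0.004232 m

S_e ≈ 0.00423 m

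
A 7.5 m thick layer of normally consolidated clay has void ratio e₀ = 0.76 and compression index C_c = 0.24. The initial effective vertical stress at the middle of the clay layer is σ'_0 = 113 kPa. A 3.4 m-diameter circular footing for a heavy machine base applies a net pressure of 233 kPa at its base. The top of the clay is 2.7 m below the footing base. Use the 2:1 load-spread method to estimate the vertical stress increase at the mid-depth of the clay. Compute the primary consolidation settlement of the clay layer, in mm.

S_c ≈ 97.6 mm

Mid-depth of clay below the footing base: z = 2.7 + 7.5/2 = 6.45 m.
Stress increase at mid-clay by the 2:1 spreading method:
Δσ ≈ qD²/(D+z)² = 233×3.4²/(3.4+6.45)² = 27.761 kPa
Final effective stress: σ'_f = σ'_0 + Δσ = 113 + 27.761 = 140.76 kPa.
Normally consolidated clay, so the full stress increment lies on the virgin compression line:
S_c = C_c·H/(1+e₀)·log₁₀(σ'_f/σ'_0) = 0.24×7.5/(1+0.76)×log₁₀(140.76/113)
    = 1.0227 × 0.095401 = 0.09757 m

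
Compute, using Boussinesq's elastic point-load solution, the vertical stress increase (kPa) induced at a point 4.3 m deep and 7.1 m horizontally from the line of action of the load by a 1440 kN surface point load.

Δσ_z ≈ 1.39 kPa

Boussinesq vertical stress below a point load on an elastic half-space:
Δσ_z = 3P/(2πz²) · [1 + (r/z)²]^(−5/2)
r/z = 7.1/4.3 = 1.6512; [1+(r/z)²]^(−5/2) = 0.037307.
Δσ_z = 3×1440/(2π×4.3²) × 0.037307 = 37.185 × 0.037307 = 1.387 kPa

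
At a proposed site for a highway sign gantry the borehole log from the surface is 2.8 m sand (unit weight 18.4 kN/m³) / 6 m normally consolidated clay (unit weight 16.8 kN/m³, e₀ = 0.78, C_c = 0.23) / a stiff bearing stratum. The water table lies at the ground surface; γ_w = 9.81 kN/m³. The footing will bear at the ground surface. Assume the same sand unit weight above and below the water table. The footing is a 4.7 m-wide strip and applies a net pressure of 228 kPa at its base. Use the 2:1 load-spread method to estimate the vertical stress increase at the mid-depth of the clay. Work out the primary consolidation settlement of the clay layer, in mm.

Mid-depth of clay below the ground surface: z = 2.8 + 6/2 = 5.8 m.
Total vertical stress at mid-clay: σ_v = 18.4×2.8 + 16.8×3 = 101.92 kPa.
Pore pressure: u = 9.81×(5.8 − 0) = 56.898 kPa.
Initial effective stress: σ'_0 = σ_v − u = 101.92 − 56.898 = 45.022 kPa.
Stress increase at mid-clay by the 2:1 spreading method:
Δσ = qB/(B+z) = 228×4.7/(4.7+5.8) = 102.06 kPa
Final effective stress: σ'_f = σ'_0 + Δσ = 45.022 + 102.06 = 147.08 kPa.
Normally consolidated clay, so the full stress increment lies on the virgin compression line:
S_c = C_c·H/(1+e₀)·log₁₀(σ'_f/σ'_0) = 0.23×6/(1+0.78)×log₁₀(147.08/45.022)
    = 0.77528 × 0.51413 = 0.3986 m

S_c ≈ 399 mm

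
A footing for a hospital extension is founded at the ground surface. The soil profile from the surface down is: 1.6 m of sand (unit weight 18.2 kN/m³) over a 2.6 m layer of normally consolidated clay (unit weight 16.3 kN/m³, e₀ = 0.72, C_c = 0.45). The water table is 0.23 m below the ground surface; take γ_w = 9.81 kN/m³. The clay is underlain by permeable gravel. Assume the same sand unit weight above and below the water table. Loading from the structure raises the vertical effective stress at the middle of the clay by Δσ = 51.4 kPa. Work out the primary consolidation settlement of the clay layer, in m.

S_c ≈ 0.337 m

Mid-depth of clay below the ground surface: z = 1.6 + 2.6/2 = 2.9 m.
Total vertical stress at mid-clay: σ_v = 18.2×1.6 + 16.3×1.3 = 50.31 kPa.
Pore pressure: u = 9.81×(2.9 − 0.23) = 26.193 kPa.
Initial effective stress: σ'_0 = σ_v − u = 50.31 − 26.193 = 24.117 kPa.
Final effective stress: σ'_f = σ'_0 + Δσ = 24.117 + 51.4 = 75.517 kPa.
Normally consolidated clay, so the full stress increment lies on the virgin compression line:
S_c = C_c·H/(1+e₀)·log₁₀(σ'_f/σ'_0) = 0.45×2.6/(1+0.72)×log₁₀(75.517/24.117)
    = 0.68023 × 0.49572 = 0.3372 m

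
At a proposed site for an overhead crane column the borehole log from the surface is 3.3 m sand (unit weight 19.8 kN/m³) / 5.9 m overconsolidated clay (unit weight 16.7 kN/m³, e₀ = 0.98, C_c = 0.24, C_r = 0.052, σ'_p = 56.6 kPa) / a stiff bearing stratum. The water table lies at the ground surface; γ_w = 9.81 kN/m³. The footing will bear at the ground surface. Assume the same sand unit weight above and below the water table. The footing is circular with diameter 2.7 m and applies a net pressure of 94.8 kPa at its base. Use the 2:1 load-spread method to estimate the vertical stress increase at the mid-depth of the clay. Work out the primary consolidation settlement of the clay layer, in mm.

S_c ≈ 32 mm

Mid-depth of clay below the ground surface: z = 3.3 + 5.9/2 = 6.25 m.
Total vertical stress at mid-clay: σ_v = 19.8×3.3 + 16.7×2.95 = 114.61 kPa.
Pore pressure: u = 9.81×(6.25 − 0) = 61.312 kPa.
Initial effective stress: σ'_0 = σ_v − u = 114.61 − 61.312 = 53.298 kPa.
Stress increase at mid-clay by the 2:1 spreading method:
Δσ ≈ qD²/(D+z)² = 94.8×2.7²/(2.7+6.25)² = 8.6276 kPa
Final effective stress: σ'_f = 53.298 + 8.6276 = 61.926 kPa.
σ'_f = 61.926 > σ'_p = 56.6 kPa, so the stress path crosses the preconsolidation pressure — recompression up to σ'_p, then virgin compression beyond:
S_c = H/(1+e₀)·[C_r·log₁₀(σ'_p/σ'_0) + C_c·log₁₀(σ'_f/σ'_p)]
    = 5.9/1.98 × [0.052×log₁₀(56.6/53.298) + 0.24×log₁₀(61.926/56.6)]
    = 2.9798 × [0.0013575 + 0.0093736] = 0.03198 m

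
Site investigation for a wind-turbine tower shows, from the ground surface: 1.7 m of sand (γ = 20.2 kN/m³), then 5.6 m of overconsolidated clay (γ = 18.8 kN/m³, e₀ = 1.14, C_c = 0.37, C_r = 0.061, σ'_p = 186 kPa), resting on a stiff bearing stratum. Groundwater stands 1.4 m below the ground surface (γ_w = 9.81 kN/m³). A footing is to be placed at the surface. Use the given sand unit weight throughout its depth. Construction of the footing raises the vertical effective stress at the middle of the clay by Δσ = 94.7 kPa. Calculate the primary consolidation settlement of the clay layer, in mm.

S_c ≈ 68.2 mm

Mid-depth of clay below the ground surface: z = 1.7 + 5.6/2 = 4.5 m.
Total vertical stress at mid-clay: σ_v = 20.2×1.7 + 18.8×2.8 = 86.98 kPa.
Pore pressure: u = 9.81×(4.5 − 1.4) = 30.411 kPa.
Initial effective stress: σ'_0 = σ_v − u = 86.98 − 30.411 = 56.569 kPa.
Final effective stress: σ'_f = 56.569 + 94.7 = 151.27 kPa.
σ'_f = 151.27 ≤ σ'_p = 186 kPa, so the clay remains overconsolidated and only the recompression index applies:
S_c = C_r·H/(1+e₀)·log₁₀(σ'_f/σ'_0) = 0.061×5.6/2.14×log₁₀(151.27/56.569)
    = 0.15962 × 0.42717 = 0.06819 m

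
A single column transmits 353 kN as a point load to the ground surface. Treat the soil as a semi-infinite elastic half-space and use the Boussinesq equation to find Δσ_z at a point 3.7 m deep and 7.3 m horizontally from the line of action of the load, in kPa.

Boussinesq vertical stress below a point load on an elastic half-space:
Δσ_z = 3P/(2πz²) · [1 + (r/z)²]^(−5/2)
r/z = 7.3/3.7 = 1.973; [1+(r/z)²]^(−5/2) = 0.018886.
Δσ_z = 3×353/(2π×3.7²) × 0.018886 = 12.312 × 0.018886 = 0.2325 kPa

Δσ_z ≈ 0.233 kPa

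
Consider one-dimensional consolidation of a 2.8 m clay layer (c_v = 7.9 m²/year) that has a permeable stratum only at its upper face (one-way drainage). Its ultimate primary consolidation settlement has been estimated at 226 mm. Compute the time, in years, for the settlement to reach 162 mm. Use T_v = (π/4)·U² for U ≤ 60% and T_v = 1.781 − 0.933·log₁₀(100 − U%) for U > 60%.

t ≈ 0.423 years

Drainage path length: H_d = H = 2.8 m (single drainage).
U = S(t)/S_ult = 162/226 = 0.7168.
U > 60%: T_v = 1.781 − 0.933·log₁₀(100 − 71.681) = 0.42622.
t = T_v·H_d²/c_v = 0.42622×2.8²/7.9 = 0.423 years.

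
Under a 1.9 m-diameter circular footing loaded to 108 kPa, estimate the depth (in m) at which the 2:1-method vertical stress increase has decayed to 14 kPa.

z ≈ 3.38 m

2:1 spreading — at depth z the loaded area has grown by z in each plan dimension:
qD²/(D+z)² = Δσ_z ⇒ z = D(√(q/Δσ_z) − 1) = 1.9×(√(108/14) − 1) = 3.377 m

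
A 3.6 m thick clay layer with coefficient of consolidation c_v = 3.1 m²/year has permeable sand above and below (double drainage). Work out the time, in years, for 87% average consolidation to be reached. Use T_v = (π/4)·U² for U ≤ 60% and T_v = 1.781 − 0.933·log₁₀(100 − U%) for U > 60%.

t ≈ 0.775 years

Drainage path length: H_d = H/2 = 1.8 m (double drainage).
U > 60%: T_v = 1.781 − 0.933·log₁₀(100 − 87) = 0.74169.
t = T_v·H_d²/c_v = 0.74169×1.8²/3.1 = 0.7752 years.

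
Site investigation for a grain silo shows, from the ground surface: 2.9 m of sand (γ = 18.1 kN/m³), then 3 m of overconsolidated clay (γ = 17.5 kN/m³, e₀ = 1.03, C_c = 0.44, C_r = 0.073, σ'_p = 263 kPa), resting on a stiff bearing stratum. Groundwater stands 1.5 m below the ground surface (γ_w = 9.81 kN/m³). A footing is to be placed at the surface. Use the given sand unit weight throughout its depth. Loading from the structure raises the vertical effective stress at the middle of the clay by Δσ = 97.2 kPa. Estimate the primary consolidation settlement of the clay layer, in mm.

S_c ≈ 50.4 mm

Mid-depth of clay below the ground surface: z = 2.9 + 3/2 = 4.4 m.
Total vertical stress at mid-clay: σ_v = 18.1×2.9 + 17.5×1.5 = 78.74 kPa.
Pore pressure: u = 9.81×(4.4 − 1.5) = 28.449 kPa.
Initial effective stress: σ'_0 = σ_v − u = 78.74 − 28.449 = 50.291 kPa.
Final effective stress: σ'_f = 50.291 + 97.2 = 147.49 kPa.
σ'_f = 147.49 ≤ σ'_p = 263 kPa, so the clay remains overconsolidated and only the recompression index applies:
S_c = C_r·H/(1+e₀)·log₁₀(σ'_f/σ'_0) = 0.073×3/2.03×log₁₀(147.49/50.291)
    = 0.10788 × 0.46727 = 0.05041 m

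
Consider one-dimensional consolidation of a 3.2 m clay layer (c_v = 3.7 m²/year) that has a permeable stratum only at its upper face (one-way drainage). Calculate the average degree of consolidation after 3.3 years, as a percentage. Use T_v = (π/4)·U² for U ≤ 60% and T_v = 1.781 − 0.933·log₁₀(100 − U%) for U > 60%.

U ≈ 95.7 %

Drainage path length: H_d = H = 3.2 m (single drainage).
T_v = c_v·t/H_d² = 3.7×3.3/3.2² = 1.1924.
T_v = 1.1924 corresponds to the U > 60% branch:
U = 1 − 10^((1.781 − T_v)/0.933)/100 = 0.9573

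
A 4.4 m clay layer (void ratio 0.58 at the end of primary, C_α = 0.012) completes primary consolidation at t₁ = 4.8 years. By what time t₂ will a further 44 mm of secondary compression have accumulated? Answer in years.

t₂ ≈ 99.5 years

S_s = C_α·H/(1+e_p)·log₁₀(t₂/t₁) ⇒ log₁₀(t₂/t₁) = S_s·(1+e_p)/(C_α·H).
log₁₀(t₂/t₁) = 0.044 × (1+0.58) / (0.012×4.4) = 1.317
t₂ = t₁ × 10^1.317 = 4.8 × 20.73 = 99.52 years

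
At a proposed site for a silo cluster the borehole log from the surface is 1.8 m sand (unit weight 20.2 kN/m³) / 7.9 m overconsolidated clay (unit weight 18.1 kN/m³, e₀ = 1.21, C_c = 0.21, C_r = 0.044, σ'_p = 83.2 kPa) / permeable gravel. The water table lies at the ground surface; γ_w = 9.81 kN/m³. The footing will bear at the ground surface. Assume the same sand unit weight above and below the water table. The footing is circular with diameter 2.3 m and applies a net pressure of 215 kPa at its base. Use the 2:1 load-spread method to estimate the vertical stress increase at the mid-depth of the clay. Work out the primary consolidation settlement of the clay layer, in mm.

S_c ≈ 20 mm

Mid-depth of clay below the ground surface: z = 1.8 + 7.9/2 = 5.75 m.
Total vertical stress at mid-clay: σ_v = 20.2×1.8 + 18.1×3.95 = 107.86 kPa.
Pore pressure: u = 9.81×(5.75 − 0) = 56.408 kPa.
Initial effective stress: σ'_0 = σ_v − u = 107.86 − 56.408 = 51.452 kPa.
Stress increase at mid-clay by the 2:1 spreading method:
Δσ ≈ qD²/(D+z)² = 215×2.3²/(2.3+5.75)² = 17.551 kPa
Final effective stress: σ'_f = 51.452 + 17.551 = 69.003 kPa.
σ'_f = 69.003 ≤ σ'_p = 83.2 kPa, so the clay remains overconsolidated and only the recompression index applies:
S_c = C_r·H/(1+e₀)·log₁₀(σ'_f/σ'_0) = 0.044×7.9/2.21×log₁₀(69.003/51.452)
    = 0.15729 × 0.12747 = 0.02005 m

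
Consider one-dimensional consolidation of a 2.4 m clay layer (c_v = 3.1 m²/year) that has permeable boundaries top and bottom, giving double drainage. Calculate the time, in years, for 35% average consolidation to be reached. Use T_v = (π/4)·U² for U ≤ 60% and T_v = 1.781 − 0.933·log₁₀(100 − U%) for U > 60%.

Drainage path length: H_d = H/2 = 1.2 m (double drainage).
U ≤ 60%: T_v = (π/4)·U² = (π/4)×0.35² = 0.096211.
t = T_v·H_d²/c_v = 0.096211×1.2²/3.1 = 0.04469 years.

t ≈ 0.0447 years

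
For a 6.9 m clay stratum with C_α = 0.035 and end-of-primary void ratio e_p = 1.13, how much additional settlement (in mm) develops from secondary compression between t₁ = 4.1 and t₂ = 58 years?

Secondary compression: S_s = C_α·H/(1+e_p)·log₁₀(t₂/t₁)
S_s = 0.035×6.9/(1+1.13)×log₁₀(58/4.1)
    = 0.1134 × 1.151 = 0.1305 m

S_s ≈ 130 mm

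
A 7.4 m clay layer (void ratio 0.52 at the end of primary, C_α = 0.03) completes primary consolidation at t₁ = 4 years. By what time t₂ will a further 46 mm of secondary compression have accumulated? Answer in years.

t₂ ≈ 8.26 years

S_s = C_α·H/(1+e_p)·log₁₀(t₂/t₁) ⇒ log₁₀(t₂/t₁) = S_s·(1+e_p)/(C_α·H).
log₁₀(t₂/t₁) = 0.046 × (1+0.52) / (0.03×7.4) = 0.315
t₂ = t₁ × 10^0.315 = 4 × 2.065 = 8.261 years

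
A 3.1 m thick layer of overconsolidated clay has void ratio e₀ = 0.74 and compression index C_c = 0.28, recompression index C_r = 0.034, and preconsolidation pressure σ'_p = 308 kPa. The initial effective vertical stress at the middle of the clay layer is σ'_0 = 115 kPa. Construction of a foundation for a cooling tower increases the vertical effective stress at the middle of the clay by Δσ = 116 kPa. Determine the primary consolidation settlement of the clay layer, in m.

Final effective stress: σ'_f = 115 + 116 = 231 kPa.
σ'_f = 231 ≤ σ'_p = 308 kPa, so the clay remains overconsolidated and only the recompression index applies:
S_c = C_r·H/(1+e₀)·log₁₀(σ'_f/σ'_0) = 0.034×3.1/1.74×log₁₀(231/115)
    = 0.060574 × 0.30291 = 0.01835 m

S_c ≈ 0.0183 m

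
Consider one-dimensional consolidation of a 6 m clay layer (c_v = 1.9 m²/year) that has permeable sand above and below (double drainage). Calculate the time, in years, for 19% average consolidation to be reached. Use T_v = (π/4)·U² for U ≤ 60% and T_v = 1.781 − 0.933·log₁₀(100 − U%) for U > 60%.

Drainage path length: H_d = H/2 = 3 m (double drainage).
U ≤ 60%: T_v = (π/4)·U² = (π/4)×0.19² = 0.028353.
t = T_v·H_d²/c_v = 0.028353×3²/1.9 = 0.1343 years.

t ≈ 0.134 years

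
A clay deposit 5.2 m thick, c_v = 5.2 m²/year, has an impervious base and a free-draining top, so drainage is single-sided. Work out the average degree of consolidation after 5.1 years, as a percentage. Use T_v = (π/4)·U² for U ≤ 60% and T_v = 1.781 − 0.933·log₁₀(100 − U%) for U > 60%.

U ≈ 92.8 %

Drainage path length: H_d = H = 5.2 m (single drainage).
T_v = c_v·t/H_d² = 5.2×5.1/5.2² = 0.98077.
T_v = 0.98077 corresponds to the U > 60% branch:
U = 1 − 10^((1.781 − T_v)/0.933)/100 = 0.9279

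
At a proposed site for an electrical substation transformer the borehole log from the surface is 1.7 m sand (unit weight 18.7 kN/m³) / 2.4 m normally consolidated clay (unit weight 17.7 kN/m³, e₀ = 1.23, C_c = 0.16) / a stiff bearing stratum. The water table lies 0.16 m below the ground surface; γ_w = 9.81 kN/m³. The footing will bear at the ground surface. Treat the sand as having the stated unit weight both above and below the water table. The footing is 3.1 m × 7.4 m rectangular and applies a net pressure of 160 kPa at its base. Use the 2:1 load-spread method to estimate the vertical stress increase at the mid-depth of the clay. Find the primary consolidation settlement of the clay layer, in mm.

Mid-depth of clay below the ground surface: z = 1.7 + 2.4/2 = 2.9 m.
Total vertical stress at mid-clay: σ_v = 18.7×1.7 + 17.7×1.2 = 53.03 kPa.
Pore pressure: u = 9.81×(2.9 − 0.16) = 26.879 kPa.
Initial effective stress: σ'_0 = σ_v − u = 53.03 − 26.879 = 26.151 kPa.
Stress increase at mid-clay by the 2:1 spreading method:
Δσ = qBL/((B+z)(L+z)) = 160×3.1×7.4/((3.1+2.9)(7.4+2.9)) = 59.392 kPa
Final effective stress: σ'_f = σ'_0 + Δσ = 26.151 + 59.392 = 85.543 kPa.
Normally consolidated clay, so the full stress increment lies on the virgin compression line:
S_c = C_c·H/(1+e₀)·log₁₀(σ'_f/σ'_0) = 0.16×2.4/(1+1.23)×log₁₀(85.543/26.151)
    = 0.1722 × 0.5147 = 0.08863 m

S_c ≈ 88.6 mm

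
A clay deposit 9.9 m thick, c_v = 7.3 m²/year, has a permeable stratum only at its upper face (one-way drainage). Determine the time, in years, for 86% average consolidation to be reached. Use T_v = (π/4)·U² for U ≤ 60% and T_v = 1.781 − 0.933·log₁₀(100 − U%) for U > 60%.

Drainage path length: H_d = H = 9.9 m (single drainage).
U > 60%: T_v = 1.781 − 0.933·log₁₀(100 − 86) = 0.71166.
t = T_v·H_d²/c_v = 0.71166×9.9²/7.3 = 9.555 years.

t ≈ 9.55 years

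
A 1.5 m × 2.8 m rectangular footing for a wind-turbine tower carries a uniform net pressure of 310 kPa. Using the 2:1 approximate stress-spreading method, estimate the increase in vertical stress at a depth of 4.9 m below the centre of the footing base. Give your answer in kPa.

By the 2:1 method the load spreads at 1 horizontal : 2 vertical, so at depth z the loaded area has grown by z in each plan dimension:
Δσ = qBL/((B+z)(L+z)) = 310×1.5×2.8/((1.5+4.9)(2.8+4.9)) = 26.42 kPa

Δσ_z ≈ 26.4 kPa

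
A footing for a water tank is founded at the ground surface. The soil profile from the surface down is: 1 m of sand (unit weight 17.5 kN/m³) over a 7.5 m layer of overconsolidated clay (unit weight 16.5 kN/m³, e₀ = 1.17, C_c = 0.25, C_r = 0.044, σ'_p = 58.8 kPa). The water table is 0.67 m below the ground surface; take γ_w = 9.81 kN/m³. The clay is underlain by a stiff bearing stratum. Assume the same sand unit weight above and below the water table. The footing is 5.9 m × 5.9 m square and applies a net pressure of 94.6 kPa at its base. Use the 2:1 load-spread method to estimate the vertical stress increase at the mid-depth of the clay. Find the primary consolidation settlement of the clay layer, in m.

Mid-depth of clay below the ground surface: z = 1 + 7.5/2 = 4.75 m.
Total vertical stress at mid-clay: σ_v = 17.5×1 + 16.5×3.75 = 79.375 kPa.
Pore pressure: u = 9.81×(4.75 − 0.67) = 40.025 kPa.
Initial effective stress: σ'_0 = σ_v − u = 79.375 − 40.025 = 39.35 kPa.
Stress increase at mid-clay by the 2:1 spreading method:
Δσ = qBL/((B+z)(L+z)) = 94.6×5.9×5.9/((5.9+4.75)(5.9+4.75)) = 29.033 kPa
Final effective stress: σ'_f = 39.35 + 29.033 = 68.383 kPa.
σ'_f = 68.383 > σ'_p = 58.8 kPa, so the stress path crosses the preconsolidation pressure — recompression up to σ'_p, then virgin compression beyond:
S_c = H/(1+e₀)·[C_r·log₁₀(σ'_p/σ'_0) + C_c·log₁₀(σ'_f/σ'_p)]
    = 7.5/2.17 × [0.044×log₁₀(58.8/39.35) + 0.25×log₁₀(68.383/58.8)]
    = 3.4562 × [0.007675 + 0.016393] = 0.08318 m

S_c ≈ 0.0832 m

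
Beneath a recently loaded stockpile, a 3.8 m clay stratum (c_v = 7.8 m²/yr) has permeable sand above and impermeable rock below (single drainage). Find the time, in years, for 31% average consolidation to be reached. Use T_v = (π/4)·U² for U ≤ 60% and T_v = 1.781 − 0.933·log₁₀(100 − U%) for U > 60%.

t ≈ 0.14 years

Drainage path length: H_d = H = 3.8 m (single drainage).
U ≤ 60%: T_v = (π/4)·U² = (π/4)×0.31² = 0.075477.
t = T_v·H_d²/c_v = 0.075477×3.8²/7.8 = 0.1397 years.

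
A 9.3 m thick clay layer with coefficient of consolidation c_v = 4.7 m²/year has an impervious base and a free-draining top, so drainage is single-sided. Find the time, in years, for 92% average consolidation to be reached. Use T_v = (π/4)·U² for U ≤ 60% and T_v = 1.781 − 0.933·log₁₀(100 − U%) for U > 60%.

t ≈ 17.3 years

Drainage path length: H_d = H = 9.3 m (single drainage).
U > 60%: T_v = 1.781 − 0.933·log₁₀(100 − 92) = 0.93842.
t = T_v·H_d²/c_v = 0.93842×9.3²/4.7 = 17.27 years.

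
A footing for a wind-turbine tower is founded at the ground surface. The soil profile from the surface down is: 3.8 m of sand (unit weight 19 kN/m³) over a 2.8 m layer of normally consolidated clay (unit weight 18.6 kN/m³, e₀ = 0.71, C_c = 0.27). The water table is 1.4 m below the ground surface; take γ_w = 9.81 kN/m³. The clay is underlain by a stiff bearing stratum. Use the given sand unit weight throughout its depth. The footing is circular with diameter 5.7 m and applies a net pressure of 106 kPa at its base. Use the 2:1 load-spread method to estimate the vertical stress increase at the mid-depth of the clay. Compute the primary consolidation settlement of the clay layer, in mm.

Mid-depth of clay below the ground surface: z = 3.8 + 2.8/2 = 5.2 m.
Total vertical stress at mid-clay: σ_v = 19×3.8 + 18.6×1.4 = 98.24 kPa.
Pore pressure: u = 9.81×(5.2 − 1.4) = 37.278 kPa.
Initial effective stress: σ'_0 = σ_v − u = 98.24 − 37.278 = 60.962 kPa.
Stress increase at mid-clay by the 2:1 spreading method:
Δσ ≈ qD²/(D+z)² = 106×5.7²/(5.7+5.2)² = 28.987 kPa
Final effective stress: σ'_f = σ'_0 + Δσ = 60.962 + 28.987 = 89.949 kPa.
Normally consolidated clay, so the full stress increment lies on the virgin compression line:
S_c = C_c·H/(1+e₀)·log₁₀(σ'_f/σ'_0) = 0.27×2.8/(1+0.71)×log₁₀(89.949/60.962)
    = 0.44211 × 0.16894 = 0.07469 m

S_c ≈ 74.7 mm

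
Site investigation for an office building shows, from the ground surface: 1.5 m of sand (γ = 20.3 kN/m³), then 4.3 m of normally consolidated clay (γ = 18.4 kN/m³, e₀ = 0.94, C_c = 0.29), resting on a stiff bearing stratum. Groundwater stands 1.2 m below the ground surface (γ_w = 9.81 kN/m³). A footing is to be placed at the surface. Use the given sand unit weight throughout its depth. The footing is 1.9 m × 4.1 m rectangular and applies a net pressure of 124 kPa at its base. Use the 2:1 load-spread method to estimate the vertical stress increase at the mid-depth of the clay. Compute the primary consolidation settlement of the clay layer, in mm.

Mid-depth of clay below the ground surface: z = 1.5 + 4.3/2 = 3.65 m.
Total vertical stress at mid-clay: σ_v = 20.3×1.5 + 18.4×2.15 = 70.01 kPa.
Pore pressure: u = 9.81×(3.65 − 1.2) = 24.035 kPa.
Initial effective stress: σ'_0 = σ_v − u = 70.01 − 24.035 = 45.975 kPa.
Stress increase at mid-clay by the 2:1 spreading method:
Δσ = qBL/((B+z)(L+z)) = 124×1.9×4.1/((1.9+3.65)(4.1+3.65)) = 22.458 kPa
Final effective stress: σ'_f = σ'_0 + Δσ = 45.975 + 22.458 = 68.433 kPa.
Normally consolidated clay, so the full stress increment lies on the virgin compression line:
S_c = C_c·H/(1+e₀)·log₁₀(σ'_f/σ'_0) = 0.29×4.3/(1+0.94)×log₁₀(68.433/45.975)
    = 0.64278 × 0.17274 = 0.111 m

S_c ≈ 111 mm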